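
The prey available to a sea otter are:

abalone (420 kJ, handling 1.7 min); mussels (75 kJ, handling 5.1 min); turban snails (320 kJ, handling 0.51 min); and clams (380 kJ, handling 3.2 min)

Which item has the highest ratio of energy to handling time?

turban snails

In descending order of E/h:
turban snails: 320/0.51 = 627 kJ/min
abalone: 420/1.7 = 247 kJ/min
clams: 380/3.2 = 119 kJ/min
mussels: 75/5.1 = 14.7 kJ/min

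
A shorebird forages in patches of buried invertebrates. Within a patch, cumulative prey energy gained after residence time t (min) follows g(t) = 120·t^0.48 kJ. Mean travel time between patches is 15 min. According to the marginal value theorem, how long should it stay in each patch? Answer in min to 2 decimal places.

13.85 min

By the marginal value theorem, leave when the instantaneous gain rate g'(t) equals the habitat-wide average g(t)/(T + t).
g'(t) = 0.48·120·t^-0.52. Setting 0.48·120·t^-0.52 = 120·t^0.48/(15+t) gives 0.48(15+t) = t, so 0.52·t = 0.48×15.
t* = 0.48×15/0.52 = 13.85 min.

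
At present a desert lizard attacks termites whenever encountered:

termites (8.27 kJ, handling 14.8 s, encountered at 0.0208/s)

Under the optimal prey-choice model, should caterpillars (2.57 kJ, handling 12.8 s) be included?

On termites alone, R = ΣλE/(1+Σλh) = 0.172/1.308 = 0.1315 kJ/s.
caterpillars: E/h = 2.57/12.8 = 0.2008 kJ/s.
0.2008 > 0.1315, so adding caterpillars raises the average — include it.

Yes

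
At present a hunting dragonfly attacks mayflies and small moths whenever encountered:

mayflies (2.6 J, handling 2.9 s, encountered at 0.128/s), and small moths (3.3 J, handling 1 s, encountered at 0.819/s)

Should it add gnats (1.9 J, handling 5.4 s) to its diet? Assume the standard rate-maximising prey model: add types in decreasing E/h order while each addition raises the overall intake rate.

No

On mayflies and small moths alone, R = ΣλE/(1+Σλh) = 3.035/2.19 = 1.386 J/s.
gnats: E/h = 1.9/5.4 = 0.3519 J/s.
0.3519 < 1.386, so adding gnats would lower the average — exclude it.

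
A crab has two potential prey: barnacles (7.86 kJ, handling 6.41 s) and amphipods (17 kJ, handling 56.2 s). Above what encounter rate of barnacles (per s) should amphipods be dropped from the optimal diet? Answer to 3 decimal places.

Drop amphipods once their profitability E₂/h₂ falls below the rate achievable on barnacles alone: E₂/h₂ = λE₁/(1 + λh₁).
Solve for λ: λE₁h₂ = E₂(1 + λh₁) → λ(E₁h₂ − E₂h₁) = E₂ → λ = E₂/(E₁h₂ − E₂h₁).
λ = 17/(7.86×56.2 − 17×6.41) = 17/332.8 = 0.05109 per s.

0.051 per s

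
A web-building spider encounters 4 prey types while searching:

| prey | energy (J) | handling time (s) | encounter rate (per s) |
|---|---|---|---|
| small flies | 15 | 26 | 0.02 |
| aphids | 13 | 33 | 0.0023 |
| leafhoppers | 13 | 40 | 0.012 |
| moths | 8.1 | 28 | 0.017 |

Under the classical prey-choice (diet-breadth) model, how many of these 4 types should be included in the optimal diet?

4

E/h in descending order: small flies 0.577, aphids 0.394, leafhoppers 0.325, moths 0.289 J/s. The optimal diet is the largest prefix of this list for which every included type satisfies E_i/h_i > R on the types above it.
Rate on top 1: 0.1974. aphids: 0.394 > 0.1974 → include.
Rate on top 2: 0.2067. leafhoppers: 0.325 > 0.2067 → include.
Rate on top 3: 0.2341. moths: 0.289 > 0.2341 → include.
Optimal diet: small flies, aphids, leafhoppers, moths — 4 of 4 types.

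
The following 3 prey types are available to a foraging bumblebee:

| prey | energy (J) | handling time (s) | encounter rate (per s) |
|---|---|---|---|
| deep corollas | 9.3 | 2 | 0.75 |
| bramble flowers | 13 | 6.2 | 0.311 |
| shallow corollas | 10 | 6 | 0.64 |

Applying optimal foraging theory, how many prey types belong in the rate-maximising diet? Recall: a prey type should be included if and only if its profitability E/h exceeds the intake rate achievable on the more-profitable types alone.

1

E/h in descending order: deep corollas 4.65, bramble flowers 2.1, shallow corollas 1.67 J/s. The optimal diet is the largest prefix of this list for which every included type satisfies E_i/h_i > R on the types above it.
Rate on top 1: 2.79. bramble flowers: 2.1 < 2.79 → exclude; stop.
Optimal diet: deep corollas — 1 of 3 types.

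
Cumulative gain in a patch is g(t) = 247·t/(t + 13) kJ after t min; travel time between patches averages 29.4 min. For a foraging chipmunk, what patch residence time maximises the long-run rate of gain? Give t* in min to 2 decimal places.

Optimal t* satisfies g'(t*) = g(t*)/(T + t*).
g'(t) = 247·13/(t + 13)². Setting 247·13/(t+13)² = 247t/[(t+13)(29.4+t)] gives 13(29.4+t) = t(t+13), so t² = 13×29.4 = 382.2.
t* = √382.2 = 19.55 min.

19.55 min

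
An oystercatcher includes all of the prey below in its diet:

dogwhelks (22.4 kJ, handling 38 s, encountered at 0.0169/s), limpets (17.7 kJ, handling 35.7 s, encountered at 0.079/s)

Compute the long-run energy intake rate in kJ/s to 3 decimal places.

0.398 kJ/s

R = (0.0169×22.4 + 0.079×17.7) / (1 + 0.0169×38 + 0.079×35.7) = 1.777/4.463 = 0.3982 kJ/s.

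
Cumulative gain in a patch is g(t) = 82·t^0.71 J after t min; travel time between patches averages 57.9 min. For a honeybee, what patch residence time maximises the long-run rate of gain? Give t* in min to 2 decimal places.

By the marginal value theorem, leave when the instantaneous gain rate g'(t) equals the habitat-wide average g(t)/(T + t).
g'(t) = 0.71·82·t^-0.29. Setting 0.71·82·t^-0.29 = 82·t^0.71/(57.9+t) gives 0.71(57.9+t) = t, so 0.29·t = 0.71×57.9.
t* = 0.71×57.9/0.29 = 141.8 min.

141.76 min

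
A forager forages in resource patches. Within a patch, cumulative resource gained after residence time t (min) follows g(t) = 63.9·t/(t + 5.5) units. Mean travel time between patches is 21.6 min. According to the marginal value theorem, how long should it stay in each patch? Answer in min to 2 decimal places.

Optimal t* satisfies g'(t*) = g(t*)/(T + t*).
g'(t) = 63.9·5.5/(t + 5.5)². Setting 63.9·5.5/(t+5.5)² = 63.9t/[(t+5.5)(21.6+t)] gives 5.5(21.6+t) = t(t+5.5), so t² = 5.5×21.6 = 118.8.
t* = √118.8 = 10.9 min.

10.90 min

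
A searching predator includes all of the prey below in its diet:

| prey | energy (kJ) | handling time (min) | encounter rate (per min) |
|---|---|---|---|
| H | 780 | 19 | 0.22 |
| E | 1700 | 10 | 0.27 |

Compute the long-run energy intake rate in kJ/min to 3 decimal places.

80.025 kJ/min

R = (0.22×780 + 0.27×1700) / (1 + 0.22×19 + 0.27×10) = 630.6/7.88 = 80.03 kJ/min.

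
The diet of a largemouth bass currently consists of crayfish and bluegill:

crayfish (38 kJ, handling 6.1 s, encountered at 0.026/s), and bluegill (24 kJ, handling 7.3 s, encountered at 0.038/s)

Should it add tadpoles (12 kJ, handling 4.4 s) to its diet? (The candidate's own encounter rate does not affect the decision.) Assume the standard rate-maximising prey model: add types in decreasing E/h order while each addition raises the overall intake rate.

Yes

Intake rate on the current diet: R = (0.026×38 + 0.038×24) / (1 + 0.026×6.1 + 0.038×7.3) = 1.9/1.436 = 1.323 kJ/s.
Profitability of tadpoles: 12/4.4 = 2.727 kJ/s.
Since 2.727 > R, including tadpoles increases the long-run rate.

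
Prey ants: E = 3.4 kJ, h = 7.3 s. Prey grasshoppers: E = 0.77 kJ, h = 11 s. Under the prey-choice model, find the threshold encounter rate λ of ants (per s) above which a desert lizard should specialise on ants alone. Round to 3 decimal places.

At the threshold, the rate on ants alone equals the profitability of grasshoppers: λ·3.4/(1 + λ·7.3) = 0.77/11 = 0.07.
Rearranging, λ(3.4 − 0.07×7.3) = 0.07, so λ = 0.07/2.889 = 0.02423 per s.

0.024 per s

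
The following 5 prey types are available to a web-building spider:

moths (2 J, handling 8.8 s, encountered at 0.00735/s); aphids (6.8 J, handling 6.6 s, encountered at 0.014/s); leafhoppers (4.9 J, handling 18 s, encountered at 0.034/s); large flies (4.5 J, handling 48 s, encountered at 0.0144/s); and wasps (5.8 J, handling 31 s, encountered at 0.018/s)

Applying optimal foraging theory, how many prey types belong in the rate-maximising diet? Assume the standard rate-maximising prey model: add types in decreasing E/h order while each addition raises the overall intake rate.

Rank by E/h (J/s): aphids 1.03, leafhoppers 0.272, moths 0.227, wasps 0.187, large flies 0.0938. Include each in turn until the next type's E/h falls below the running intake rate.
Rate on top 1: 0.08715. leafhoppers: 0.272 > 0.08715 → include.
Rate on top 2: 0.1536. moths: 0.227 > 0.1536 → include.
Rate on top 3: 0.1563. wasps: 0.187 > 0.1563 → include.
Rate on top 4: 0.1637. large flies: 0.0938 < 0.1637 → exclude; stop.
Optimal diet: aphids, leafhoppers, moths, wasps — 4 of 5 types.

4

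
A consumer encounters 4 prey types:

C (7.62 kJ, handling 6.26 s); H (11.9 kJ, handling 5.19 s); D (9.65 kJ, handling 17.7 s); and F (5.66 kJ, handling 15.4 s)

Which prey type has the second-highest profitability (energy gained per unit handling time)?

C

In descending order of E/h:
H: 11.9/5.19 = 2.29 kJ/s
C: 7.62/6.26 = 1.22 kJ/s
D: 9.65/17.7 = 0.545 kJ/s
F: 5.66/15.4 = 0.368 kJ/s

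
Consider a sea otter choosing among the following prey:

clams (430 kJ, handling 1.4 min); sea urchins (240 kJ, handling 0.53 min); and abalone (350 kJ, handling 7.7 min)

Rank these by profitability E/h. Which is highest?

sea urchins

In descending order of E/h:
sea urchins: 240/0.53 = 453 kJ/min
clams: 430/1.4 = 307 kJ/min
abalone: 350/7.7 = 45.5 kJ/min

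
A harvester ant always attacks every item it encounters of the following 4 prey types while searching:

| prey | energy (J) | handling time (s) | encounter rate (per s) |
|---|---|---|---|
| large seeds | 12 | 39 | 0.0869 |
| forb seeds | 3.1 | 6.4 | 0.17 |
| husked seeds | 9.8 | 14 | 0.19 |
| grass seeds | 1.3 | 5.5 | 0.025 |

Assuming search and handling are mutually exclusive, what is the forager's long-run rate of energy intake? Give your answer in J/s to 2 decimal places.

Energy encountered per unit search time: 0.0869×12 + 0.17×3.1 + 0.19×9.8 + 0.025×1.3 = 3.464 J/s.
Handling time per unit search time: 0.0869×39 + 0.17×6.4 + 0.19×14 + 0.025×5.5 = 7.275.
Rate = 3.464/(1 + 7.275) = 0.4187 J/s.

0.42 J/s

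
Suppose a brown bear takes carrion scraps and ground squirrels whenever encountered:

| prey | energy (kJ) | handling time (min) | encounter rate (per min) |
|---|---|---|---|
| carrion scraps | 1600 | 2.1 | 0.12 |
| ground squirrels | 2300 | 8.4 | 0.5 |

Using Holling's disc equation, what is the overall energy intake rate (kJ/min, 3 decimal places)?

246.148 kJ/min

Energy encountered per unit search time: 0.12×1600 + 0.5×2300 = 1342 kJ/min.
Handling time per unit search time: 0.12×2.1 + 0.5×8.4 = 4.452.
Rate = 1342/(1 + 4.452) = 246.1 kJ/min.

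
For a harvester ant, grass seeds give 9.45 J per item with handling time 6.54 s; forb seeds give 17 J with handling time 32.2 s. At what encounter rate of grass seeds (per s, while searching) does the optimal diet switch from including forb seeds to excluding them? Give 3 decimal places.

At the threshold, the rate on grass seeds alone equals the profitability of forb seeds: λ·9.45/(1 + λ·6.54) = 17/32.2 = 0.528.
Rearranging, λ(9.45 − 0.528×6.54) = 0.528, so λ = 0.528/5.997 = 0.08803 per s.

0.088 per s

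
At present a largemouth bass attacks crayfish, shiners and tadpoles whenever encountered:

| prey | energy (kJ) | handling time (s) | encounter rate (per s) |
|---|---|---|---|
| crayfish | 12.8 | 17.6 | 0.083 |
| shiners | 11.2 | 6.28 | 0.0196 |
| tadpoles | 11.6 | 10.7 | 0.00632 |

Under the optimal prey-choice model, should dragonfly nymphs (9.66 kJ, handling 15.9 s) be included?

Yes

Intake rate on the current diet: R = (0.083×12.8 + 0.0196×11.2 + 0.00632×11.6) / (1 + 0.083×17.6 + 0.0196×6.28 + 0.00632×10.7) = 1.355/2.652 = 0.5111 kJ/s.
Profitability of dragonfly nymphs: 9.66/15.9 = 0.6075 kJ/s.
Since 0.6075 > R, including dragonfly nymphs increases the long-run rate.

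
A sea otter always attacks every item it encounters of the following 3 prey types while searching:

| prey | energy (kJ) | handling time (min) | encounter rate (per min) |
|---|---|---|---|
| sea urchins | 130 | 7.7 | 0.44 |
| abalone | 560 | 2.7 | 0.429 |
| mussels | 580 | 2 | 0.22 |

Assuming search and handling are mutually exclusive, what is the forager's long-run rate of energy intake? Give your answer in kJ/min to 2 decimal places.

71.00 kJ/min

R = (0.44×130 + 0.429×560 + 0.22×580) / (1 + 0.44×7.7 + 0.429×2.7 + 0.22×2) = 425/5.986 = 71 kJ/min.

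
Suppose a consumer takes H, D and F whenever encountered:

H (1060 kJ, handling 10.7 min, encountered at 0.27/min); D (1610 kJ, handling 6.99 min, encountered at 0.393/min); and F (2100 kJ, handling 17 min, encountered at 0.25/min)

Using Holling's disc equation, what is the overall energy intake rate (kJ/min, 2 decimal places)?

R = Σλ_iE_i / (1 + Σλ_ih_i)
Numerator: 0.27×1060 + 0.393×1610 + 0.25×2100 = 1444
Denominator: 1 + 0.27×10.7 + 0.393×6.99 + 0.25×17 = 10.89
R = 1444/10.89 = 132.6 kJ/min

132.64 kJ/min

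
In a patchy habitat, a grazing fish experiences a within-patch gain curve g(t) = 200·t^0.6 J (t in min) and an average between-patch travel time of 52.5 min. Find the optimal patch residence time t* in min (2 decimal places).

78.75 min

Maximise g(t)/(T+t): set derivative to zero → g'(t)(T+t) = g(t).
g'(t) = 0.6·200·t^-0.4. Setting 0.6·200·t^-0.4 = 200·t^0.6/(52.5+t) gives 0.6(52.5+t) = t, so 0.40·t = 0.6×52.5.
t* = 0.6×52.5/0.40 = 78.75 min.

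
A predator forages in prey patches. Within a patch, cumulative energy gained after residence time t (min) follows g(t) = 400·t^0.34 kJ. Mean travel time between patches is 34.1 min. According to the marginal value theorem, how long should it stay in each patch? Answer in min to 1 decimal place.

Optimal t* satisfies g'(t*) = g(t*)/(T + t*).
g'(t) = 0.34·400·t^-0.66. Setting 0.34·400·t^-0.66 = 400·t^0.34/(34.1+t) gives 0.34(34.1+t) = t, so 0.66·t = 0.34×34.1.
t* = 0.34×34.1/0.66 = 17.57 min.

17.6 min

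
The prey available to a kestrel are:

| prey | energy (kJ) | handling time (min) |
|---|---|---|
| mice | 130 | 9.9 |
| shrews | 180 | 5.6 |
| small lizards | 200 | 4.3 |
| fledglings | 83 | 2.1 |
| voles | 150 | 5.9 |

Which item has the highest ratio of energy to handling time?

Profitability E/h (kJ/min): mice = 130/9.9 = 13.1, shrews = 180/5.6 = 32.1, small lizards = 200/4.3 = 46.5, fledglings = 83/2.1 = 39.5, voles = 150/5.9 = 25.4.
Ranked: small lizards > fledglings > shrews > voles > mice.

small lizards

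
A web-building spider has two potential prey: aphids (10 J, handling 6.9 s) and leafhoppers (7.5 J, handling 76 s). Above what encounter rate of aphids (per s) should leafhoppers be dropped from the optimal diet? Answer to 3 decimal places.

At the threshold, the rate on aphids alone equals the profitability of leafhoppers: λ·10/(1 + λ·6.9) = 7.5/76 = 0.09868.
Rearranging, λ(10 − 0.09868×6.9) = 0.09868, so λ = 0.09868/9.319 = 0.01059 per s.

0.011 per s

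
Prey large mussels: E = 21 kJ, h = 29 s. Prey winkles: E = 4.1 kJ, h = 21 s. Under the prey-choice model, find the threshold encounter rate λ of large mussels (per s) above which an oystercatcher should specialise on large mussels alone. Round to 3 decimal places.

0.013 per s

At the threshold, the rate on large mussels alone equals the profitability of winkles: λ·21/(1 + λ·29) = 4.1/21 = 0.1952.
Rearranging, λ(21 − 0.1952×29) = 0.1952, so λ = 0.1952/15.34 = 0.01273 per s.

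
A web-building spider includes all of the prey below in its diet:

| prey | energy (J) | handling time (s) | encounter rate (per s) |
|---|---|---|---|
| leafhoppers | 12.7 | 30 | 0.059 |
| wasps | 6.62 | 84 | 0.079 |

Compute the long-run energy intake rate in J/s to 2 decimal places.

Energy encountered per unit search time: 0.059×12.7 + 0.079×6.62 = 1.272 J/s.
Handling time per unit search time: 0.059×30 + 0.079×84 = 8.406.
Rate = 1.272/(1 + 8.406) = 0.1353 J/s.

0.14 J/s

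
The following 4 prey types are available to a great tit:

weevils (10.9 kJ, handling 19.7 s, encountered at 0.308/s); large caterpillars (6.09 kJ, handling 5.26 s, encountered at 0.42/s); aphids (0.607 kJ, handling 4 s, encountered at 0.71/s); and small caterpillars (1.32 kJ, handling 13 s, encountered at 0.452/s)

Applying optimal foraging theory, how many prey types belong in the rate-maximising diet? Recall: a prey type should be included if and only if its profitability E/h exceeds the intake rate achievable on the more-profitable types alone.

1

Profitabilities (E/h, kJ/s): large caterpillars 1.16, weevils 0.553, aphids 0.152, small caterpillars 0.102. Add prey in this order while the next type's profitability exceeds the intake rate on those already taken.
Rate on top 1: 0.797. weevils: 0.553 < 0.797 → exclude; stop.
Optimal diet: large caterpillars — 1 of 4 types.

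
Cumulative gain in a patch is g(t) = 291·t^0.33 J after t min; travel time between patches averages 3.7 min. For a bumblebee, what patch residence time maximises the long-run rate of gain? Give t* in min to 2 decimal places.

1.82 min

Optimal t* satisfies g'(t*) = g(t*)/(T + t*).
g'(t) = 0.33·291·t^-0.67. Setting 0.33·291·t^-0.67 = 291·t^0.33/(3.7+t) gives 0.33(3.7+t) = t, so 0.67·t = 0.33×3.7.
t* = 0.33×3.7/0.67 = 1.822 min.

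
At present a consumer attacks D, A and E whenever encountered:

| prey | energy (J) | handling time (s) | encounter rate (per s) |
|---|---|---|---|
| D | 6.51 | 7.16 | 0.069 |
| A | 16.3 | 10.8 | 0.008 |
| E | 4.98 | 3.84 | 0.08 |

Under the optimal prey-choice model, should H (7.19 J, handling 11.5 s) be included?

On D, A and E alone, R = ΣλE/(1+Σλh) = 0.978/1.888 = 0.5181 J/s.
H: E/h = 7.19/11.5 = 0.6252 J/s.
0.6252 > 0.5181, so adding H raises the average — include it.

Yes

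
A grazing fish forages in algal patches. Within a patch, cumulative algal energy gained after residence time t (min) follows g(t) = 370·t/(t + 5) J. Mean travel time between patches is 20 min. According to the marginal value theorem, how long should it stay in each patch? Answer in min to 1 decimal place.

By the marginal value theorem, leave when the instantaneous gain rate g'(t) equals the habitat-wide average g(t)/(T + t).
g'(t) = 370·5/(t + 5)². Setting 370·5/(t+5)² = 370t/[(t+5)(20+t)] gives 5(20+t) = t(t+5), so t² = 5×20 = 100.
t* = √100 = 10 min.

10.0 min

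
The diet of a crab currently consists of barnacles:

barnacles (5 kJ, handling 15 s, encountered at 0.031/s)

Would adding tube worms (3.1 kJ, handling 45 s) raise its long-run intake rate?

No

Intake rate on the current diet: R = (0.031×5) / (1 + 0.031×15) = 0.155/1.465 = 0.1058 kJ/s.
Profitability of tube worms: 3.1/45 = 0.06889 kJ/s.
Since 0.06889 < R, time spent handling tube worms is better spent searching.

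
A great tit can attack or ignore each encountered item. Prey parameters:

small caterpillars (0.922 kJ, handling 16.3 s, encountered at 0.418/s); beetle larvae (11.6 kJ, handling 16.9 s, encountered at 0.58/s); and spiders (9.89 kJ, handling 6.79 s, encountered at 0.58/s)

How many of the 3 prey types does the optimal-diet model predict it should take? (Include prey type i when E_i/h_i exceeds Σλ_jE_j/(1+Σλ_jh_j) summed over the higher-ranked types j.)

1

Rank by E/h (kJ/s): spiders 1.46, beetle larvae 0.686, small caterpillars 0.0566. Include each in turn until the next type's E/h falls below the running intake rate.
Rate on top 1: 1.162. beetle larvae: 0.686 < 1.162 → exclude; stop.
Optimal diet: spiders — 1 of 3 types.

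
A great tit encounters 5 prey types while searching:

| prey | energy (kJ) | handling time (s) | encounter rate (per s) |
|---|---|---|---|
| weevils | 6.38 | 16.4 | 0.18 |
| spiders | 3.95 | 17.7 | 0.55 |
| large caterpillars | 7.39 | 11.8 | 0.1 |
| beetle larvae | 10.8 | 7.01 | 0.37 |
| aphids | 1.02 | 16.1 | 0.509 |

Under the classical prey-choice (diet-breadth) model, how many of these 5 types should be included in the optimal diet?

1

Rank by E/h (kJ/s): beetle larvae 1.54, large caterpillars 0.626, weevils 0.389, spiders 0.223, aphids 0.0634. Include each in turn until the next type's E/h falls below the running intake rate.
Rate on top 1: 1.112. large caterpillars: 0.626 < 1.112 → exclude; stop.
Optimal diet: beetle larvae — 1 of 5 types.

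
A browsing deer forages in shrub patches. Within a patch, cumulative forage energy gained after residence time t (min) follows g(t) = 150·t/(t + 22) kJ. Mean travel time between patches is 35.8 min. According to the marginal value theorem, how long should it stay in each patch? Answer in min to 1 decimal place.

Maximise g(t)/(T+t): set derivative to zero → g'(t)(T+t) = g(t).
g'(t) = 150·22/(t + 22)². Setting 150·22/(t+22)² = 150t/[(t+22)(35.8+t)] gives 22(35.8+t) = t(t+22), so t² = 22×35.8 = 787.6.
t* = √787.6 = 28.06 min.

28.1 min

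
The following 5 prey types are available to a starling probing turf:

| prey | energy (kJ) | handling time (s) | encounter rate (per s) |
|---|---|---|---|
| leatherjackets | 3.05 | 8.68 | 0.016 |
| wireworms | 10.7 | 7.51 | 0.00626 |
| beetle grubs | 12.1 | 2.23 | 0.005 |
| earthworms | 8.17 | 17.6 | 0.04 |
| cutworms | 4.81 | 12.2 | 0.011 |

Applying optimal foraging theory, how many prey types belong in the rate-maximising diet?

5

E/h in descending order: beetle grubs 5.43, wireworms 1.42, earthworms 0.464, cutworms 0.394, leatherjackets 0.351 kJ/s. The optimal diet is the largest prefix of this list for which every included type satisfies E_i/h_i > R on the types above it.
Rate on top 1: 0.05983. wireworms: 1.42 > 0.05983 → include.
Rate on top 2: 0.1205. earthworms: 0.464 > 0.1205 → include.
Rate on top 3: 0.2578. cutworms: 0.394 > 0.2578 → include.
Rate on top 4: 0.2675. leatherjackets: 0.351 > 0.2675 → include.
Optimal diet: beetle grubs, wireworms, earthworms, cutworms, leatherjackets — 5 of 5 types.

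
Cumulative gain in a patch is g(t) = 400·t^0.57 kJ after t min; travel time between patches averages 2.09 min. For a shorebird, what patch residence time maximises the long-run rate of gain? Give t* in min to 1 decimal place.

Maximise g(t)/(T+t): set derivative to zero → g'(t)(T+t) = g(t).
g'(t) = 0.57·400·t^-0.43. Setting 0.57·400·t^-0.43 = 400·t^0.57/(2.09+t) gives 0.57(2.09+t) = t, so 0.43·t = 0.57×2.09.
t* = 0.57×2.09/0.43 = 2.77 min.

2.8 min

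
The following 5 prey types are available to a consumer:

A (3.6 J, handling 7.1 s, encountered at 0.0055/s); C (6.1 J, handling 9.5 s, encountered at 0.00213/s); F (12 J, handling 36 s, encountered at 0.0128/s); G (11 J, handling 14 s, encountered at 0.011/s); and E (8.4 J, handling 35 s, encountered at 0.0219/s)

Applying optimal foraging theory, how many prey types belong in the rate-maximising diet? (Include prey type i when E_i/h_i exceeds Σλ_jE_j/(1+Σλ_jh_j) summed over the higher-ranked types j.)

Rank by E/h (J/s): G 0.786, C 0.642, A 0.507, F 0.333, E 0.24. Include each in turn until the next type's E/h falls below the running intake rate.
Rate on top 1: 0.1049. C: 0.642 > 0.1049 → include.
Rate on top 2: 0.1141. A: 0.507 > 0.1141 → include.
Rate on top 3: 0.1268. F: 0.333 > 0.1268 → include.
Rate on top 4: 0.1836. E: 0.24 > 0.1836 → include.
Optimal diet: G, C, A, F, E — 5 of 5 types.

5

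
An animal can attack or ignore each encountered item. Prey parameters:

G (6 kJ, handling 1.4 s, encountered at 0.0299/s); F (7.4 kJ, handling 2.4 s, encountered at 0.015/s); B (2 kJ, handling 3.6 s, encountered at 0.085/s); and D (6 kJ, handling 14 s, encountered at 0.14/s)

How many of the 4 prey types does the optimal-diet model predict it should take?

Rank by E/h (kJ/s): G 4.29, F 3.08, B 0.556, D 0.429. Include each in turn until the next type's E/h falls below the running intake rate.
Rate on top 1: 0.1722. F: 3.08 > 0.1722 → include.
Rate on top 2: 0.2694. B: 0.556 > 0.2694 → include.
Rate on top 3: 0.3327. D: 0.429 > 0.3327 → include.
Optimal diet: G, F, B, D — 4 of 4 types.

4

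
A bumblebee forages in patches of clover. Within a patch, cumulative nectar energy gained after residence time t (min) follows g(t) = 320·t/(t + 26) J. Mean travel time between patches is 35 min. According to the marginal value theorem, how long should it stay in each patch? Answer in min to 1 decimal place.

30.2 min

By the marginal value theorem, leave when the instantaneous gain rate g'(t) equals the habitat-wide average g(t)/(T + t).
g'(t) = 320·26/(t + 26)². Setting 320·26/(t+26)² = 320t/[(t+26)(35+t)] gives 26(35+t) = t(t+26), so t² = 26×35 = 910.
t* = √910 = 30.17 min.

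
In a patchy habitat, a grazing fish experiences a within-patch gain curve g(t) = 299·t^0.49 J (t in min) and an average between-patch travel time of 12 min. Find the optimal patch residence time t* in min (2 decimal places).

By the marginal value theorem, leave when the instantaneous gain rate g'(t) equals the habitat-wide average g(t)/(T + t).
g'(t) = 0.49·299·t^-0.51. Setting 0.49·299·t^-0.51 = 299·t^0.49/(12+t) gives 0.49(12+t) = t, so 0.51·t = 0.49×12.
t* = 0.49×12/0.51 = 11.53 min.

11.53 min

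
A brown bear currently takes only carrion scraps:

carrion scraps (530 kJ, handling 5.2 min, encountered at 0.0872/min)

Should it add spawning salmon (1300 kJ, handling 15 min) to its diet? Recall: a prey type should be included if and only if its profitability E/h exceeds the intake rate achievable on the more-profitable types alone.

Yes

Intake rate on the current diet: R = (0.0872×530) / (1 + 0.0872×5.2) = 46.22/1.453 = 31.8 kJ/min.
spawning salmon: E/h = 1300/15 = 86.67 kJ/min.
86.67 > 31.8, so adding spawning salmon raises the average — include it.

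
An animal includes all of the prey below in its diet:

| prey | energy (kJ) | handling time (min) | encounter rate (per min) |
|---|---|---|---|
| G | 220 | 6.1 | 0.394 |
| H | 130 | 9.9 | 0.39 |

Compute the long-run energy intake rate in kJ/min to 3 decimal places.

18.911 kJ/min

Energy encountered per unit search time: 0.394×220 + 0.39×130 = 137.4 kJ/min.
Handling time per unit search time: 0.394×6.1 + 0.39×9.9 = 6.264.
Rate = 137.4/(1 + 6.264) = 18.91 kJ/min.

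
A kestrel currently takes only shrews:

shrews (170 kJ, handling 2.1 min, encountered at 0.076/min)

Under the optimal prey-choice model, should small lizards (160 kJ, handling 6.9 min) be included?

Current rate: (0.076×170)/(1 + 0.076×2.1) = 11.14 kJ/min.
small lizards: E/h = 160/6.9 = 23.19 kJ/min.
23.19 > 11.14, so adding small lizards raises the average — include it.

Yes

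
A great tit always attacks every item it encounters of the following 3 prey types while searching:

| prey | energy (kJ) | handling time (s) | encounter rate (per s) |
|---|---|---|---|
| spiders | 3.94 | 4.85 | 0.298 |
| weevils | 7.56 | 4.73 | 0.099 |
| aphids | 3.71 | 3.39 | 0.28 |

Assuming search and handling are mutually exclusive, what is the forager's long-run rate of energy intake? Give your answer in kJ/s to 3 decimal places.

R = Σλ_iE_i / (1 + Σλ_ih_i)
Numerator: 0.298×3.94 + 0.099×7.56 + 0.28×3.71 = 2.961
Denominator: 1 + 0.298×4.85 + 0.099×4.73 + 0.28×3.39 = 3.863
R = 2.961/3.863 = 0.7666 kJ/s

0.767 kJ/s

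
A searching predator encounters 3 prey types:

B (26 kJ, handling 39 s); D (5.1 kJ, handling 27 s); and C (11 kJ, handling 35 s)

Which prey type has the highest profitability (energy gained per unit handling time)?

In descending order of E/h:
B: 26/39 = 0.667 kJ/s
C: 11/35 = 0.314 kJ/s
D: 5.1/27 = 0.189 kJ/s

B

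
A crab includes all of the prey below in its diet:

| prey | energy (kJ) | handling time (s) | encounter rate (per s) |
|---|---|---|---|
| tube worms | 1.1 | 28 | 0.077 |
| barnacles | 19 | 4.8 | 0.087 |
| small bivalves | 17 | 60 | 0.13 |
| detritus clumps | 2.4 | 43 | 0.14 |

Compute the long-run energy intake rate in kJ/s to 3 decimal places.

Energy encountered per unit search time: 0.077×1.1 + 0.087×19 + 0.13×17 + 0.14×2.4 = 4.284 kJ/s.
Handling time per unit search time: 0.077×28 + 0.087×4.8 + 0.13×60 + 0.14×43 = 16.39.
Rate = 4.284/(1 + 16.39) = 0.2463 kJ/s.

0.246 kJ/s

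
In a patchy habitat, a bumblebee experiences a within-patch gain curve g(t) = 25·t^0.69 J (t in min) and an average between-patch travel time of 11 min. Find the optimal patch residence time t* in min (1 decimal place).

24.5 min

Maximise g(t)/(T+t): set derivative to zero → g'(t)(T+t) = g(t).
g'(t) = 0.69·25·t^-0.31. Setting 0.69·25·t^-0.31 = 25·t^0.69/(11+t) gives 0.69(11+t) = t, so 0.31·t = 0.69×11.
t* = 0.69×11/0.31 = 24.48 min.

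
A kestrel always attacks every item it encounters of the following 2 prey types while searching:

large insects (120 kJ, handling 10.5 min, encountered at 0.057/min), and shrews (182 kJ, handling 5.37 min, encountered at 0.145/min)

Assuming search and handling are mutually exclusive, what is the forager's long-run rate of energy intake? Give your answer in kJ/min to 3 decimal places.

R = (0.057×120 + 0.145×182) / (1 + 0.057×10.5 + 0.145×5.37) = 33.23/2.377 = 13.98 kJ/min.

13.979 kJ/min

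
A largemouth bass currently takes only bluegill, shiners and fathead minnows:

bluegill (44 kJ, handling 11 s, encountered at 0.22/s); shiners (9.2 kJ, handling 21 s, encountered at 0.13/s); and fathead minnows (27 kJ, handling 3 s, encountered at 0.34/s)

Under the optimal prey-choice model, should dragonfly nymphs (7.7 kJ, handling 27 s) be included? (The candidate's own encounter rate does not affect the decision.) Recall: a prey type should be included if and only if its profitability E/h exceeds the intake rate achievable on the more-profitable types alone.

On bluegill, shiners and fathead minnows alone, R = ΣλE/(1+Σλh) = 20.06/7.17 = 2.797 kJ/s.
dragonfly nymphs: E/h = 7.7/27 = 0.2852 kJ/s.
0.2852 < 2.797, so adding dragonfly nymphs would lower the average — exclude it.

No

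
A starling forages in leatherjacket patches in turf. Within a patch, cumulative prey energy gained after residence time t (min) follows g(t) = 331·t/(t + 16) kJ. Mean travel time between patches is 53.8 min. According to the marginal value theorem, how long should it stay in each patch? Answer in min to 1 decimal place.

29.3 min

Optimal t* satisfies g'(t*) = g(t*)/(T + t*).
g'(t) = 331·16/(t + 16)². Setting 331·16/(t+16)² = 331t/[(t+16)(53.8+t)] gives 16(53.8+t) = t(t+16), so t² = 16×53.8 = 860.8.
t* = √860.8 = 29.34 min.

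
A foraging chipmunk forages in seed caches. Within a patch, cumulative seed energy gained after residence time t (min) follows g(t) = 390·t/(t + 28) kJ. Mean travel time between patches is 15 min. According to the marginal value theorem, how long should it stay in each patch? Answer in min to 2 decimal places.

Maximise g(t)/(T+t): set derivative to zero → g'(t)(T+t) = g(t).
g'(t) = 390·28/(t + 28)². Setting 390·28/(t+28)² = 390t/[(t+28)(15+t)] gives 28(15+t) = t(t+28), so t² = 28×15 = 420.
t* = √420 = 20.49 min.

20.49 min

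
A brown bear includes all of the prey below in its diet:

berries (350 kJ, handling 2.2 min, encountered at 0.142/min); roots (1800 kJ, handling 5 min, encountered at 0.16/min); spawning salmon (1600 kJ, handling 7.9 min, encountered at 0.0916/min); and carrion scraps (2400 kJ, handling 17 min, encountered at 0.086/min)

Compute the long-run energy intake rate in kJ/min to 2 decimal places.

R = Σλ_iE_i / (1 + Σλ_ih_i)
Numerator: 0.142×350 + 0.16×1800 + 0.0916×1600 + 0.086×2400 = 690.7
Denominator: 1 + 0.142×2.2 + 0.16×5 + 0.0916×7.9 + 0.086×17 = 4.298
R = 690.7/4.298 = 160.7 kJ/min

160.69 kJ/min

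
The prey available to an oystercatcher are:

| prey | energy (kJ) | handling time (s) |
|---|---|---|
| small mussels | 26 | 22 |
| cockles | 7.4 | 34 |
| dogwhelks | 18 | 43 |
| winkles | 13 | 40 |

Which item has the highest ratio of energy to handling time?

In descending order of E/h:
small mussels: 26/22 = 1.18 kJ/s
dogwhelks: 18/43 = 0.419 kJ/s
winkles: 13/40 = 0.325 kJ/s
cockles: 7.4/34 = 0.218 kJ/s

small mussels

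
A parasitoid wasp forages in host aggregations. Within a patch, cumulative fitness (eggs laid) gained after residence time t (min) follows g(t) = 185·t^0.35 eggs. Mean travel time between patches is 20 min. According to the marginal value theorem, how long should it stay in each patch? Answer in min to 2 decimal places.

10.77 min

By the marginal value theorem, leave when the instantaneous gain rate g'(t) equals the habitat-wide average g(t)/(T + t).
g'(t) = 0.35·185·t^-0.65. Setting 0.35·185·t^-0.65 = 185·t^0.35/(20+t) gives 0.35(20+t) = t, so 0.65·t = 0.35×20.
t* = 0.35×20/0.65 = 10.77 min.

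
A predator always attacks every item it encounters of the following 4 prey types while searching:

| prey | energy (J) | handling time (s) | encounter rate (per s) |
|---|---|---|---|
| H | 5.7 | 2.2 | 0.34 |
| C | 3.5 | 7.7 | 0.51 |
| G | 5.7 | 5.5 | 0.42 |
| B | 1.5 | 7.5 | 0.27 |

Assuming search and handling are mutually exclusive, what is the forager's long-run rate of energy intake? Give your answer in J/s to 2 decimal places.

0.65 J/s

Energy encountered per unit search time: 0.34×5.7 + 0.51×3.5 + 0.42×5.7 + 0.27×1.5 = 6.522 J/s.
Handling time per unit search time: 0.34×2.2 + 0.51×7.7 + 0.42×5.5 + 0.27×7.5 = 9.01.
Rate = 6.522/(1 + 9.01) = 0.6515 J/s.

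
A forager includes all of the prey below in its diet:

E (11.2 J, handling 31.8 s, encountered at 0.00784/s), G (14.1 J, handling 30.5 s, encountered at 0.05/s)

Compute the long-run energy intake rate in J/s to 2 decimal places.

0.29 J/s

Energy encountered per unit search time: 0.00784×11.2 + 0.05×14.1 = 0.7928 J/s.
Handling time per unit search time: 0.00784×31.8 + 0.05×30.5 = 1.774.
Rate = 0.7928/(1 + 1.774) = 0.2858 J/s.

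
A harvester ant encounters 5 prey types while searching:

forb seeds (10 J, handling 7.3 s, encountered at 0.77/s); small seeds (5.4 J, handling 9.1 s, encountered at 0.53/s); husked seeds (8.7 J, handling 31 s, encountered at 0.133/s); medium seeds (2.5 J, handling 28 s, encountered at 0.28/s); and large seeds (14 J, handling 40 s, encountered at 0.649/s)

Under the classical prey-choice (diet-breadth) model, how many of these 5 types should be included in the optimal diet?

1

Profitabilities (E/h, J/s): forb seeds 1.37, small seeds 0.593, large seeds 0.35, husked seeds 0.281, medium seeds 0.0893. Add prey in this order while the next type's profitability exceeds the intake rate on those already taken.
Rate on top 1: 1.163. small seeds: 0.593 < 1.163 → exclude; stop.
Optimal diet: forb seeds — 1 of 5 types.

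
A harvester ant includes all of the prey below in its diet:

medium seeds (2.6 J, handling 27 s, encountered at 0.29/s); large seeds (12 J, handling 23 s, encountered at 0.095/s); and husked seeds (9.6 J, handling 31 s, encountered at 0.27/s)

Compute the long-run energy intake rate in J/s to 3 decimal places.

0.231 J/s

R = (0.29×2.6 + 0.095×12 + 0.27×9.6) / (1 + 0.29×27 + 0.095×23 + 0.27×31) = 4.486/19.39 = 0.2314 J/s.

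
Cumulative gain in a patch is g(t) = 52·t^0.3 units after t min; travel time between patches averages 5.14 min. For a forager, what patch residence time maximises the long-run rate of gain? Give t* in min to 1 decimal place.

By the marginal value theorem, leave when the instantaneous gain rate g'(t) equals the habitat-wide average g(t)/(T + t).
g'(t) = 0.3·52·t^-0.7. Setting 0.3·52·t^-0.7 = 52·t^0.3/(5.14+t) gives 0.3(5.14+t) = t, so 0.70·t = 0.3×5.14.
t* = 0.3×5.14/0.70 = 2.203 min.

2.2 min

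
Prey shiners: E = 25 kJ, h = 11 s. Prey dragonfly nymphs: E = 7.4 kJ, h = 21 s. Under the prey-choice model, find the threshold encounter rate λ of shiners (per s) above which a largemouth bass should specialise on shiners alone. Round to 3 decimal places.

At the threshold, the rate on shiners alone equals the profitability of dragonfly nymphs: λ·25/(1 + λ·11) = 7.4/21 = 0.3524.
Rearranging, λ(25 − 0.3524×11) = 0.3524, so λ = 0.3524/21.12 = 0.01668 per s.

0.017 per s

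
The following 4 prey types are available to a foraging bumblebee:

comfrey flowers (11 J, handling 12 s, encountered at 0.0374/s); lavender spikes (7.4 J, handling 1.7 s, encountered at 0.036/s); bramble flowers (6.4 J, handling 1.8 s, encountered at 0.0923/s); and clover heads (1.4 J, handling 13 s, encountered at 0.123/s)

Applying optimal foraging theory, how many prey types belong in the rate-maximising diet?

Profitabilities (E/h, J/s): lavender spikes 4.35, bramble flowers 3.56, comfrey flowers 0.917, clover heads 0.108. Add prey in this order while the next type's profitability exceeds the intake rate on those already taken.
Rate on top 1: 0.251. bramble flowers: 3.56 > 0.251 → include.
Rate on top 2: 0.6984. comfrey flowers: 0.917 > 0.6984 → include.
Rate on top 3: 0.7568. clover heads: 0.108 < 0.7568 → exclude; stop.
Optimal diet: lavender spikes, bramble flowers, comfrey flowers — 3 of 4 types.

3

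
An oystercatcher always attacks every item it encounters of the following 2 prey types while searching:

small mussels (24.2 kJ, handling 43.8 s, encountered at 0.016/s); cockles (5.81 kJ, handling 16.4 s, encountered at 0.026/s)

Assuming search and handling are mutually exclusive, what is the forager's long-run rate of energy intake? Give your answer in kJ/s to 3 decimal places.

0.253 kJ/s

R = Σλ_iE_i / (1 + Σλ_ih_i)
Numerator: 0.016×24.2 + 0.026×5.81 = 0.5383
Denominator: 1 + 0.016×43.8 + 0.026×16.4 = 2.127
R = 0.5383/2.127 = 0.253 kJ/s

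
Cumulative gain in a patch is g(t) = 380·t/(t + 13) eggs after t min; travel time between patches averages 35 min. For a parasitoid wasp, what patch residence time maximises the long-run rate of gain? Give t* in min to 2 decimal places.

21.33 min

Optimal t* satisfies g'(t*) = g(t*)/(T + t*).
g'(t) = 380·13/(t + 13)². Setting 380·13/(t+13)² = 380t/[(t+13)(35+t)] gives 13(35+t) = t(t+13), so t² = 13×35 = 455.
t* = √455 = 21.33 min.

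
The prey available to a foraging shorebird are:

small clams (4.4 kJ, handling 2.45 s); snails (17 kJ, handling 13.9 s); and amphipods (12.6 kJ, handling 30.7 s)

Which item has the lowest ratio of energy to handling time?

In descending order of E/h:
small clams: 4.4/2.45 = 1.8 kJ/s
snails: 17/13.9 = 1.22 kJ/s
amphipods: 12.6/30.7 = 0.41 kJ/s

amphipods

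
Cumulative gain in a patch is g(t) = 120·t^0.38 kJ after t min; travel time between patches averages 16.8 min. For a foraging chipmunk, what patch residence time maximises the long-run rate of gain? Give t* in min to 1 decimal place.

10.3 min

By the marginal value theorem, leave when the instantaneous gain rate g'(t) equals the habitat-wide average g(t)/(T + t).
g'(t) = 0.38·120·t^-0.62. Setting 0.38·120·t^-0.62 = 120·t^0.38/(16.8+t) gives 0.38(16.8+t) = t, so 0.62·t = 0.38×16.8.
t* = 0.38×16.8/0.62 = 10.3 min.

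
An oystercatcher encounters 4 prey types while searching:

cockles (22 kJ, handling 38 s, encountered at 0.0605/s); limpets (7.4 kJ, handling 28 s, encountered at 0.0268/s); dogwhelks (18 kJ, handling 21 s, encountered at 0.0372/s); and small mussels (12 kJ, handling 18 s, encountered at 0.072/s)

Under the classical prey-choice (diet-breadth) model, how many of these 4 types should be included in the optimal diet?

3

E/h in descending order: dogwhelks 0.857, small mussels 0.667, cockles 0.579, limpets 0.264 kJ/s. The optimal diet is the largest prefix of this list for which every included type satisfies E_i/h_i > R on the types above it.
Rate on top 1: 0.3759. small mussels: 0.667 > 0.3759 → include.
Rate on top 2: 0.4984. cockles: 0.579 > 0.4984 → include.
Rate on top 3: 0.5328. limpets: 0.264 < 0.5328 → exclude; stop.
Optimal diet: dogwhelks, small mussels, cockles — 3 of 4 types.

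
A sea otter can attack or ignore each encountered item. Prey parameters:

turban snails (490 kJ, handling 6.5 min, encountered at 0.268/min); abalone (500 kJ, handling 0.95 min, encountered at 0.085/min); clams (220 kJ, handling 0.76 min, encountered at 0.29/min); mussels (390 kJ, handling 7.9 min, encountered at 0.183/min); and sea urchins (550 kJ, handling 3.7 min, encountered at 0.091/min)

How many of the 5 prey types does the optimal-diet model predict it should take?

3

Profitabilities (E/h, kJ/min): abalone 526, clams 289, sea urchins 149, turban snails 75.4, mussels 49.4. Add prey in this order while the next type's profitability exceeds the intake rate on those already taken.
Rate on top 1: 39.32. clams: 289 > 39.32 → include.
Rate on top 2: 81.7. sea urchins: 149 > 81.7 → include.
Rate on top 3: 95.46. turban snails: 75.4 < 95.46 → exclude; stop.
Optimal diet: abalone, clams, sea urchins — 3 of 5 types.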